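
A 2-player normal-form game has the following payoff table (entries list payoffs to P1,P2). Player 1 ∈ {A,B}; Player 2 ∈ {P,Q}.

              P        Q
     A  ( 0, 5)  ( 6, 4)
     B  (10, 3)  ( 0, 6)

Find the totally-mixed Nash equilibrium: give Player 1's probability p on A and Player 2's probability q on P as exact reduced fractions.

P1 indiff ⇒ q·0+(1-q)·6 = q·10+(1-q)·0 ⇒ q(-10) = (1-q)(-6) ⇒ q = 3/8
P2 indiff ⇒ p·5+(1-p)·3 = p·4+(1-p)·6 ⇒ p(1) = (1-p)(3) ⇒ p = 3/4

p=3/4, q=3/8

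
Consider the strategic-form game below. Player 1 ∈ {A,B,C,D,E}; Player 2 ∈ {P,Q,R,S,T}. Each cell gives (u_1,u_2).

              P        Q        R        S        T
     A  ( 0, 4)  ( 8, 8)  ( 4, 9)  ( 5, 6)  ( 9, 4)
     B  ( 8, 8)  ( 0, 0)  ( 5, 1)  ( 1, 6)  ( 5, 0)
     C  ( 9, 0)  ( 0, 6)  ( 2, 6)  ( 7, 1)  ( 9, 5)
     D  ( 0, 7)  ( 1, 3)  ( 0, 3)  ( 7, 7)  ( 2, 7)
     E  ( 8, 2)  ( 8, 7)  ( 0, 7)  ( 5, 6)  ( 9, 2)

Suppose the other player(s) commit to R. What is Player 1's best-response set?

u_1(A vs R) = 4
u_1(B vs R) = 5
u_1(C vs R) = 2
u_1(D vs R) = 0
u_1(E vs R) = 0
max payoff 5 at {B}

BR_1 = {B}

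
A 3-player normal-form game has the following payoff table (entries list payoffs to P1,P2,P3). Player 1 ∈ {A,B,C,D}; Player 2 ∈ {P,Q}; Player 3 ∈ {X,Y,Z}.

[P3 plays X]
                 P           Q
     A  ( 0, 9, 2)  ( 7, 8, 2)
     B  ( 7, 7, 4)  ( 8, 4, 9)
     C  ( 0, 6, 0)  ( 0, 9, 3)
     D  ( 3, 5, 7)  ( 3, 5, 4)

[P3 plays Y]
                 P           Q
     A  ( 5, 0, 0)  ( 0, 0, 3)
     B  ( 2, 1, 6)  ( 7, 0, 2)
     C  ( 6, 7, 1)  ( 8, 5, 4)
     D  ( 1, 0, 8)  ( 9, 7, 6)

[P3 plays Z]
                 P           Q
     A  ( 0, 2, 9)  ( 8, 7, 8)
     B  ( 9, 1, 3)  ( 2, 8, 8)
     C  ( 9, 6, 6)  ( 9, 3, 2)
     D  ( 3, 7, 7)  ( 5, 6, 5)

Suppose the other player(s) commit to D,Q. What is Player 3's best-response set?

u_3(X vs D,Q) = 4
u_3(Y vs D,Q) = 6
u_3(Z vs D,Q) = 5
max payoff 6 at {Y}

argmax u_3 = {Y}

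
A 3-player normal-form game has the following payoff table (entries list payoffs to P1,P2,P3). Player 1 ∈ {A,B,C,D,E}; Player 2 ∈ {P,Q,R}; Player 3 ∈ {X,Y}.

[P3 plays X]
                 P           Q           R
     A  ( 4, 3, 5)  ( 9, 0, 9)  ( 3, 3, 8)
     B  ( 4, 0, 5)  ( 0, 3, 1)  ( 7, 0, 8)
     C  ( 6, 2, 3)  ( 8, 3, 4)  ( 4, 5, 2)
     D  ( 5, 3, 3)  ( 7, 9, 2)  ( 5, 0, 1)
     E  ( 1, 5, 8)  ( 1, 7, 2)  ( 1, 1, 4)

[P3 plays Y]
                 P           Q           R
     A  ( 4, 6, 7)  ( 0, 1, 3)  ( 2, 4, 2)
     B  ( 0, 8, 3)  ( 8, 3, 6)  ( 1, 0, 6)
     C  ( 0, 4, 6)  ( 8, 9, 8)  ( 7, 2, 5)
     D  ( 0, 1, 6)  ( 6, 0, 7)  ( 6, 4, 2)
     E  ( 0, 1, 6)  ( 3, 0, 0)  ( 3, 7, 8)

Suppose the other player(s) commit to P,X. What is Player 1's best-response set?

u_1(A vs P,X) = 4
u_1(B vs P,X) = 4
u_1(C vs P,X) = 6
u_1(D vs P,X) = 5
u_1(E vs P,X) = 1
max payoff 6 at {C}

BR_1 = {C}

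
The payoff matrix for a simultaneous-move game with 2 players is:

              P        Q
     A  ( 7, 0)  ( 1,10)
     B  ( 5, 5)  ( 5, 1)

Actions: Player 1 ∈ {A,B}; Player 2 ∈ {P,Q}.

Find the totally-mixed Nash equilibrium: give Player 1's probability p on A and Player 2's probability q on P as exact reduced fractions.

P1 indiff ⇒ q·7+(1-q)·1 = q·5+(1-q)·5 ⇒ q(2) = (1-q)(4) ⇒ q = 2/3
P2 indiff ⇒ p·0+(1-p)·5 = p·10+(1-p)·1 ⇒ p(-10) = (1-p)(-4) ⇒ p = 2/7

P1 mixes 2/7 on A; P2 mixes 2/3 on P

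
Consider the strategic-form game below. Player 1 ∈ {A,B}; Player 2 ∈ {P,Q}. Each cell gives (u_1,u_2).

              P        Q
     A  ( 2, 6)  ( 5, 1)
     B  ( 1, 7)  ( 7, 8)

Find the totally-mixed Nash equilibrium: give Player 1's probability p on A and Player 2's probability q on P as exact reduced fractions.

P1 indiff ⇒ q·2+(1-q)·5 = q·1+(1-q)·7 ⇒ q(1) = (1-q)(2) ⇒ q = 2/3
P2 indiff ⇒ p·6+(1-p)·7 = p·1+(1-p)·8 ⇒ p(5) = (1-p)(1) ⇒ p = 1/6

p=1/6, q=2/3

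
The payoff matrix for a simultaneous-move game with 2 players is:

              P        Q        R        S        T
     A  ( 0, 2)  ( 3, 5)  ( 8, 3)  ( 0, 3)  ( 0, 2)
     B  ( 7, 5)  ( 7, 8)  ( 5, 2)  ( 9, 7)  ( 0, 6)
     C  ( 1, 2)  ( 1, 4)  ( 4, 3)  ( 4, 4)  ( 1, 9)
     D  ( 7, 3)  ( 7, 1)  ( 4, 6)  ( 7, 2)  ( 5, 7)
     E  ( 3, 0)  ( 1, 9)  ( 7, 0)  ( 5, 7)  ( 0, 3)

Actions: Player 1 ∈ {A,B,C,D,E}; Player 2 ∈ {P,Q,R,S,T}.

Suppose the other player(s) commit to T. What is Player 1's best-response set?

u_1(A vs T) = 0
u_1(B vs T) = 0
u_1(C vs T) = 1
u_1(D vs T) = 5
u_1(E vs T) = 0
max payoff 5 at {D}

P1 best: {D}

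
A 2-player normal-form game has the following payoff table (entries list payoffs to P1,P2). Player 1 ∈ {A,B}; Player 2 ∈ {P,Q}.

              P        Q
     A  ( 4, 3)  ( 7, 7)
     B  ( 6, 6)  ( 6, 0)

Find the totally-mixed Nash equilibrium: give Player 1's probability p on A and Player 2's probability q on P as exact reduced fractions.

P1 indiff ⇒ q·4+(1-q)·7 = q·6+(1-q)·6 ⇒ q(-2) = (1-q)(-1) ⇒ q = 1/3
P2 indiff ⇒ p·3+(1-p)·6 = p·7+(1-p)·0 ⇒ p(-4) = (1-p)(-6) ⇒ p = 3/5

(p,q) = (3/5, 1/3)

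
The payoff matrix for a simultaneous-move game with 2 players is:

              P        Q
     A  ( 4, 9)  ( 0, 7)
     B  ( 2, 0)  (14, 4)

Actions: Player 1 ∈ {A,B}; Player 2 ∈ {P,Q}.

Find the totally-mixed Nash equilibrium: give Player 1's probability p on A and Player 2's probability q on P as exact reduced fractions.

p=2/3, q=7/8

P1 indiff ⇒ q·4+(1-q)·0 = q·2+(1-q)·14 ⇒ q(2) = (1-q)(14) ⇒ q = 7/8
P2 indiff ⇒ p·9+(1-p)·0 = p·7+(1-p)·4 ⇒ p(2) = (1-p)(4) ⇒ p = 2/3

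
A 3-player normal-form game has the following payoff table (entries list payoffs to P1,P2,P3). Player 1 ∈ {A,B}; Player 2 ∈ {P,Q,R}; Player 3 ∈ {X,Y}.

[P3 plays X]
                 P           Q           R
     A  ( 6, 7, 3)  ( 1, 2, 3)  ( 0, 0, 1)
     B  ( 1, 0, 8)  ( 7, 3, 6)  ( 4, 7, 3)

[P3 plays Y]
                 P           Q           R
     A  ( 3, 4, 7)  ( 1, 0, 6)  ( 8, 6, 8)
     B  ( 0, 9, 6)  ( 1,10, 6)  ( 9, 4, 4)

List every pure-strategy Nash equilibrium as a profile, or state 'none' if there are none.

(A,P,X): not NE [P3→Y gives 7>3]
(A,P,Y): not NE [P2→R gives 6>4]
(A,Q,X): not NE [P1→B gives 7>1; P2→P gives 7>2; P3→Y gives 6>3]
(A,Q,Y): not NE [P2→R gives 6>0]
(A,R,X): not NE [P1→B gives 4>0; P2→P gives 7>0; P3→Y gives 8>1]
(A,R,Y): not NE [P1→B gives 9>8]
(B,P,X): not NE [P1→A gives 6>1; P2→R gives 7>0]
(B,P,Y): not NE [P1→A gives 3>0; P2→Q gives 10>9; P3→X gives 8>6]
(B,Q,X): not NE [P2→R gives 7>3]
(B,Q,Y): NE
(B,R,X): not NE [P3→Y gives 4>3]
(B,R,Y): not NE [P2→Q gives 10>4]

PSNE = {(B,Q,Y)}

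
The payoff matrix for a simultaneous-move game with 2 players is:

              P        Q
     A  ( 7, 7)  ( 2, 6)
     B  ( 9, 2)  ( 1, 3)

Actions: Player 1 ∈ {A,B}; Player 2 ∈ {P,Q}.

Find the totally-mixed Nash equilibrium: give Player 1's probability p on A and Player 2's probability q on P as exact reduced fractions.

p=1/2, q=1/3

P1 indiff ⇒ q·7+(1-q)·2 = q·9+(1-q)·1 ⇒ q(-2) = (1-q)(-1) ⇒ q = 1/3
P2 indiff ⇒ p·7+(1-p)·2 = p·6+(1-p)·3 ⇒ p(1) = (1-p)(1) ⇒ p = 1/2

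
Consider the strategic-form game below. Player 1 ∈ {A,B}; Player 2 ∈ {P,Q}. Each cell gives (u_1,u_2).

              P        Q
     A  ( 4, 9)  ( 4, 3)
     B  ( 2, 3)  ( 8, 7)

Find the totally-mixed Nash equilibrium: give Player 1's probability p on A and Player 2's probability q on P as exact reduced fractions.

P1 indiff ⇒ q·4+(1-q)·4 = q·2+(1-q)·8 ⇒ q(2) = (1-q)(4) ⇒ q = 2/3
P2 indiff ⇒ p·9+(1-p)·3 = p·3+(1-p)·7 ⇒ p(6) = (1-p)(4) ⇒ p = 2/5

P1 mixes 2/5 on A; P2 mixes 2/3 on P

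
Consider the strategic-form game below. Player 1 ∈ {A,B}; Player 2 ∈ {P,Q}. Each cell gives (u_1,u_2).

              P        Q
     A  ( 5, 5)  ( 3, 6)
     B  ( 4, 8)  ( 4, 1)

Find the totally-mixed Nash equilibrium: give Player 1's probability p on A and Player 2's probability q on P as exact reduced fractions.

p=7/8, q=1/2

P1 indiff ⇒ q·5+(1-q)·3 = q·4+(1-q)·4 ⇒ q(1) = (1-q)(1) ⇒ q = 1/2
P2 indiff ⇒ p·5+(1-p)·8 = p·6+(1-p)·1 ⇒ p(-1) = (1-p)(-7) ⇒ p = 7/8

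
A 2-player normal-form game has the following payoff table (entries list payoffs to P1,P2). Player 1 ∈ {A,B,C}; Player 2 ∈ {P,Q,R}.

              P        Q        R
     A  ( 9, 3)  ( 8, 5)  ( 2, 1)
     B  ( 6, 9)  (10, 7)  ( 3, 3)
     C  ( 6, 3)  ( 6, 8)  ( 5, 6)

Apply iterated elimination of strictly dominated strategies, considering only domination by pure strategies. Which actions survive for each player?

P2 drop R (Q beats it: A:5>1 B:7>3 C:8>6)
P1 drop C (A beats it: P:9>6 Q:8>6)
P1→{A,B} P2→{P,Q}

Survivors P1:{A,B} P2:{P,Q}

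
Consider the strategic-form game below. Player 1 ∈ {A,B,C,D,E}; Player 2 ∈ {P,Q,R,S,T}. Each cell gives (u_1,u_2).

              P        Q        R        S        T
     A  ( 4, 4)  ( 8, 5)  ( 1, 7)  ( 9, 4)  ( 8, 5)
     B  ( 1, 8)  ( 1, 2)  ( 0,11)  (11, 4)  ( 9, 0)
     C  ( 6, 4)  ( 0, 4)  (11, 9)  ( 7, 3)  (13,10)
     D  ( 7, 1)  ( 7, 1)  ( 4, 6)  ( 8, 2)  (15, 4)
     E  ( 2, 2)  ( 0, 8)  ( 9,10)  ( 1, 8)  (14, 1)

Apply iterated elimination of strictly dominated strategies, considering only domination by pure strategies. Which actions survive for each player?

Survivors P1:{C,D,E} P2:{R,T}

P2 drop P (R beats it: A:7>4 B:11>8 C:9>4 D:6>1 E:10>2)
P2 drop Q (R beats it: A:7>5 B:11>2 C:9>4 D:6>1 E:10>8)
P2 drop S (R beats it: A:7>4 B:11>4 C:9>3 D:6>2 E:10>8)
P1 drop A (C beats it: R:11>1 T:13>8)
P1 drop B (C beats it: R:11>0 T:13>9)
P1→{C,D,E} P2→{R,T}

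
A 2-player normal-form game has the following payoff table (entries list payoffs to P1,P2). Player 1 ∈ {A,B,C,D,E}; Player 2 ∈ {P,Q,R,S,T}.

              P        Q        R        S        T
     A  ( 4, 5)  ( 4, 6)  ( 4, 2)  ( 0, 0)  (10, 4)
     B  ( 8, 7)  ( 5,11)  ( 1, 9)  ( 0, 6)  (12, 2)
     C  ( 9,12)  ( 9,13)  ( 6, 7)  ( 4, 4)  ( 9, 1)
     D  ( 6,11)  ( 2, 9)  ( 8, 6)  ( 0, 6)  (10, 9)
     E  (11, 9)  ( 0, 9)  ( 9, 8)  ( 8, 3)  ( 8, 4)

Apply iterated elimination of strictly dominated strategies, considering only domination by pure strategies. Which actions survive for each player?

IESDS → P1:{C,E} P2:{P,Q}

P2 drop R (Q beats it: A:6>2 B:11>9 C:13>7 D:9>6 E:9>8)
P2 drop S (P beats it: A:5>0 B:7>6 C:12>4 D:11>6 E:9>3)
P1 drop A (B beats it: P:8>4 Q:5>4 T:12>10)
P1 drop D (B beats it: P:8>6 Q:5>2 T:12>10)
P2 drop T (P beats it: B:7>2 C:12>1 E:9>4)
P1 drop B (C beats it: P:9>8 Q:9>5)
P1→{C,E} P2→{P,Q}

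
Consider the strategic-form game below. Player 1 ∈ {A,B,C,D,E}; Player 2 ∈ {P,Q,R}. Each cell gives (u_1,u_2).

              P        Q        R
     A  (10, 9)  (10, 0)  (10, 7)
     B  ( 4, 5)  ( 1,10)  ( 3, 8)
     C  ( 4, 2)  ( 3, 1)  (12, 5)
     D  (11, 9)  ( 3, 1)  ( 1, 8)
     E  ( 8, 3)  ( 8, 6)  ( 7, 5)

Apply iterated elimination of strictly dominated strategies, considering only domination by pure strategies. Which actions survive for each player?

P1 drop B (A beats it: P:10>4 Q:10>1 R:10>3)
P1 drop E (A beats it: P:10>8 Q:10>8 R:10>7)
P2 drop Q (P beats it: A:9>0 C:2>1 D:9>1)
P1→{A,C,D} P2→{P,R}

Remaining: P1:{A,C,D} P2:{P,R}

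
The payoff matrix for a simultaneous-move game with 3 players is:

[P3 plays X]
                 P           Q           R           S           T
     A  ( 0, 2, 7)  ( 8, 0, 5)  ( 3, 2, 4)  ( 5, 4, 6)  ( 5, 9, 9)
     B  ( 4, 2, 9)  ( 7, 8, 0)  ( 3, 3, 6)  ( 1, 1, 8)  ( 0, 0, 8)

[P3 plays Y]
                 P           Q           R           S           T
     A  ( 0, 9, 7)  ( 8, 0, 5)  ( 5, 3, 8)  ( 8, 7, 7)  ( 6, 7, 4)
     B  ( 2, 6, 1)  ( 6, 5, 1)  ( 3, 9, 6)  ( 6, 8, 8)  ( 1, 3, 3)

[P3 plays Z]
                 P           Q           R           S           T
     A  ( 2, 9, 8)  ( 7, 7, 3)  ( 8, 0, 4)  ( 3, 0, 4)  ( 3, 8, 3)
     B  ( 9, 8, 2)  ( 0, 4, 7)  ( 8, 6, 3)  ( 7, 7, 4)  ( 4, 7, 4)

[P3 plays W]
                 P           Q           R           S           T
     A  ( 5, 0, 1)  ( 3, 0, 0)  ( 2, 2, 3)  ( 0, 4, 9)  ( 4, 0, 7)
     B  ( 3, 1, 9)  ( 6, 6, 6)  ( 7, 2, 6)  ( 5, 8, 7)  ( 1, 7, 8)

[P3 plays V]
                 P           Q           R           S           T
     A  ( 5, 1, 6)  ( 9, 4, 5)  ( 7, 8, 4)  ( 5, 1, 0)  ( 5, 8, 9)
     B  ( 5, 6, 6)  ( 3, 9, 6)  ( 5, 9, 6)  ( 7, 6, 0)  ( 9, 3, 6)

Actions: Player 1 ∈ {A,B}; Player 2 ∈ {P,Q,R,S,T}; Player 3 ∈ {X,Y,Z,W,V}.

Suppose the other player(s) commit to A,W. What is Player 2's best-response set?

argmax u_2 = {S}

u_2(P vs A,W) = 0
u_2(Q vs A,W) = 0
u_2(R vs A,W) = 2
u_2(S vs A,W) = 4
u_2(T vs A,W) = 0
max payoff 4 at {S}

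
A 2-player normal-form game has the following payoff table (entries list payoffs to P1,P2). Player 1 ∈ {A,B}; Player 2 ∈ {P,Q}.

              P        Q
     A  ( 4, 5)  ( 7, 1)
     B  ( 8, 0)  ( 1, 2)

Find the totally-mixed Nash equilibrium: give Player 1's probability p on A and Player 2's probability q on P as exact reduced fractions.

P1 indiff ⇒ q·4+(1-q)·7 = q·8+(1-q)·1 ⇒ q(-4) = (1-q)(-6) ⇒ q = 3/5
P2 indiff ⇒ p·5+(1-p)·0 = p·1+(1-p)·2 ⇒ p(4) = (1-p)(2) ⇒ p = 1/3

(p,q) = (1/3, 3/5)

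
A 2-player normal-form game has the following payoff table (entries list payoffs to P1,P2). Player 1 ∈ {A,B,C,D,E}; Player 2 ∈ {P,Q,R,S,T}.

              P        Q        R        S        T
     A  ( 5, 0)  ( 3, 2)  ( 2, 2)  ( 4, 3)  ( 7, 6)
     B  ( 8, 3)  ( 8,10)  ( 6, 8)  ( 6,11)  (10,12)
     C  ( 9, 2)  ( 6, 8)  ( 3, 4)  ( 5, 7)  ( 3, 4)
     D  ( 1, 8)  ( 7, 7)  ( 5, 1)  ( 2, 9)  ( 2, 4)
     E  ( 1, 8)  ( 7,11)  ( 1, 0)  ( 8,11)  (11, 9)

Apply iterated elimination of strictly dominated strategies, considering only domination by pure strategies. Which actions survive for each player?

Survivors P1:{B,E} P2:{Q,S,T}

P1 drop A (B beats it: P:8>5 Q:8>3 R:6>2 S:6>4 T:10>7)
P1 drop D (B beats it: P:8>1 Q:8>7 R:6>5 S:6>2 T:10>2)
P2 drop P (Q beats it: B:10>3 C:8>2 E:11>8)
P1 drop C (B beats it: Q:8>6 R:6>3 S:6>5 T:10>3)
P2 drop R (Q beats it: B:10>8 E:11>0)
P1→{B,E} P2→{Q,S,T}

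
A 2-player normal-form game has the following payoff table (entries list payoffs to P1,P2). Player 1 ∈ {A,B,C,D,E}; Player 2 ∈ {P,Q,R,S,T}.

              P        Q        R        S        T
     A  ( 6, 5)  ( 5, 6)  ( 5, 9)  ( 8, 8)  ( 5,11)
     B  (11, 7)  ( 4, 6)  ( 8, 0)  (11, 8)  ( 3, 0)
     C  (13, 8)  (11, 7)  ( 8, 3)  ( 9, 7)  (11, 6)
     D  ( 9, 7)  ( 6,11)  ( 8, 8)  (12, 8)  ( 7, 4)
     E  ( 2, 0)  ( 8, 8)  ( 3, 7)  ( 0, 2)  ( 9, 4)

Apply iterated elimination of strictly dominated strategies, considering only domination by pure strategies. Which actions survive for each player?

P1 drop A (C beats it: P:13>6 Q:11>5 R:8>5 S:9>8 T:11>5)
P1 drop E (C beats it: P:13>2 Q:11>8 R:8>3 S:9>0 T:11>9)
P2 drop R (Q beats it: B:6>0 C:7>3 D:11>8)
P2 drop T (P beats it: B:7>0 C:8>6 D:7>4)
P1→{B,C,D} P2→{P,Q,S}

Remaining: P1:{B,C,D} P2:{P,Q,S}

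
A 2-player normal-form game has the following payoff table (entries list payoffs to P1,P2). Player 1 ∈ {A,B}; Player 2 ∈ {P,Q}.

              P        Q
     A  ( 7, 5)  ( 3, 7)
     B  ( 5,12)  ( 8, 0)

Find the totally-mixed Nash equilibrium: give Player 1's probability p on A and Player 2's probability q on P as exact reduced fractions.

P1 indiff ⇒ q·7+(1-q)·3 = q·5+(1-q)·8 ⇒ q(2) = (1-q)(5) ⇒ q = 5/7
P2 indiff ⇒ p·5+(1-p)·12 = p·7+(1-p)·0 ⇒ p(-2) = (1-p)(-12) ⇒ p = 6/7

p=6/7, q=5/7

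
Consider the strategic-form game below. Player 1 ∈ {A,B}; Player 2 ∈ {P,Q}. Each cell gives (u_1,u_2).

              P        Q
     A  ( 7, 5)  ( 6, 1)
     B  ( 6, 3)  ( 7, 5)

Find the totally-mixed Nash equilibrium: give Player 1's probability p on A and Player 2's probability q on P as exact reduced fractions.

(p,q) = (1/3, 1/2)

P1 indiff ⇒ q·7+(1-q)·6 = q·6+(1-q)·7 ⇒ q(1) = (1-q)(1) ⇒ q = 1/2
P2 indiff ⇒ p·5+(1-p)·3 = p·1+(1-p)·5 ⇒ p(4) = (1-p)(2) ⇒ p = 1/3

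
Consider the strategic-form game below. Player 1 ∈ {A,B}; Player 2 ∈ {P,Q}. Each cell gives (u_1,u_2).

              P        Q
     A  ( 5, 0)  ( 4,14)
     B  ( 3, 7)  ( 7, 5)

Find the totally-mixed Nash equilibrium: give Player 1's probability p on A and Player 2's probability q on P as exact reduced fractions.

(p,q) = (1/8, 3/5)

P1 indiff ⇒ q·5+(1-q)·4 = q·3+(1-q)·7 ⇒ q(2) = (1-q)(3) ⇒ q = 3/5
P2 indiff ⇒ p·0+(1-p)·7 = p·14+(1-p)·5 ⇒ p(-14) = (1-p)(-2) ⇒ p = 1/8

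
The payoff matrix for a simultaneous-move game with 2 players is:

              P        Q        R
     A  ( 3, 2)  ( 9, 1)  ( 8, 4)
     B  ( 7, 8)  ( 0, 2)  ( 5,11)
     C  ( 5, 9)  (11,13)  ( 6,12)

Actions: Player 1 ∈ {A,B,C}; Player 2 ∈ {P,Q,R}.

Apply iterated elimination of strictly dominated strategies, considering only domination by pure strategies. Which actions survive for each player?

Survivors P1:{A,C} P2:{Q,R}

P2 drop P (R beats it: A:4>2 B:11>8 C:12>9)
P1 drop B (A beats it: Q:9>0 R:8>5)
P1→{A,C} P2→{Q,R}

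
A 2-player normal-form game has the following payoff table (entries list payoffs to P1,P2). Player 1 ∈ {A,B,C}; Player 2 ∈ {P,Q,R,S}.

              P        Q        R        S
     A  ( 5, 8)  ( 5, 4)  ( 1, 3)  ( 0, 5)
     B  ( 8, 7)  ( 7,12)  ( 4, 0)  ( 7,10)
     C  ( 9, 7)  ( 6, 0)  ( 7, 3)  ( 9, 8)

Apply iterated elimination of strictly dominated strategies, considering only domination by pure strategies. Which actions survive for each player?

P1 drop A (B beats it: P:8>5 Q:7>5 R:4>1 S:7>0)
P2 drop P (S beats it: B:10>7 C:8>7)
P2 drop R (S beats it: B:10>0 C:8>3)
P1→{B,C} P2→{Q,S}

Remaining: P1:{B,C} P2:{Q,S}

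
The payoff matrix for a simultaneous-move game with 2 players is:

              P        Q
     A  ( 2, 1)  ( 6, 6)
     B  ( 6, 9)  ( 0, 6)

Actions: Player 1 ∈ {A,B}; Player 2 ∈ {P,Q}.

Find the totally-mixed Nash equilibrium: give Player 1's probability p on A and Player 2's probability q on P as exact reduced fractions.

P1 indiff ⇒ q·2+(1-q)·6 = q·6+(1-q)·0 ⇒ q(-4) = (1-q)(-6) ⇒ q = 3/5
P2 indiff ⇒ p·1+(1-p)·9 = p·6+(1-p)·6 ⇒ p(-5) = (1-p)(-3) ⇒ p = 3/8

p=3/8, q=3/5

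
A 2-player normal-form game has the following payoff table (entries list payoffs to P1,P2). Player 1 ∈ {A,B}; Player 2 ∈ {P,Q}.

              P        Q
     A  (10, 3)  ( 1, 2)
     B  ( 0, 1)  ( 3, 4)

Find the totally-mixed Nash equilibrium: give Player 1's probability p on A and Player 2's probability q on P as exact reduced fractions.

P1 indiff ⇒ q·10+(1-q)·1 = q·0+(1-q)·3 ⇒ q(10) = (1-q)(2) ⇒ q = 1/6
P2 indiff ⇒ p·3+(1-p)·1 = p·2+(1-p)·4 ⇒ p(1) = (1-p)(3) ⇒ p = 3/4

p=3/4, q=1/6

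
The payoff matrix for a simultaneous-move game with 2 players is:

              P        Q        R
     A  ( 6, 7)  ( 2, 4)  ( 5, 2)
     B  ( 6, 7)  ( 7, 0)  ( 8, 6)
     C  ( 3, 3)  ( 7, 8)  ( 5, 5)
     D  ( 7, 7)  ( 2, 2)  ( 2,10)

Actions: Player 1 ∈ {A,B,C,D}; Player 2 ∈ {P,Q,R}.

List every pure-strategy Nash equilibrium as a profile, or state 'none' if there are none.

(A,P): not NE [P1→D gives 7>6]
(A,Q): not NE [P1→C gives 7>2; P2→P gives 7>4]
(A,R): not NE [P1→B gives 8>5; P2→P gives 7>2]
(B,P): not NE [P1→D gives 7>6]
(B,Q): not NE [P2→P gives 7>0]
(B,R): not NE [P2→P gives 7>6]
(C,P): not NE [P1→D gives 7>3; P2→Q gives 8>3]
(C,Q): NE
(C,R): not NE [P1→B gives 8>5; P2→Q gives 8>5]
(D,P): not NE [P2→R gives 10>7]
(D,Q): not NE [P1→C gives 7>2; P2→R gives 10>2]
(D,R): not NE [P1→B gives 8>2]

PSNE = {(C,Q)}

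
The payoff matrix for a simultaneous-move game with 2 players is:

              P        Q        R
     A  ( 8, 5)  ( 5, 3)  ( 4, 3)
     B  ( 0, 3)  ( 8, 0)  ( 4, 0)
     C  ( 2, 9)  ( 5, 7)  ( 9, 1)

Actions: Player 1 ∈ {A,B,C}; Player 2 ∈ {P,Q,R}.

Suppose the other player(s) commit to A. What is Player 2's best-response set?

u_2(P vs A) = 5
u_2(Q vs A) = 3
u_2(R vs A) = 3
max payoff 5 at {P}

P2 best: {P}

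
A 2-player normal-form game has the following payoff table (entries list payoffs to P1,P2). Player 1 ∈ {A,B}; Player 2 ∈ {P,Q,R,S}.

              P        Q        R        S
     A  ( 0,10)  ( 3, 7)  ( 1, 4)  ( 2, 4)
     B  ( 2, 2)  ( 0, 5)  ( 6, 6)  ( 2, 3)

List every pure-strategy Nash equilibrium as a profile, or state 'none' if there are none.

NE set: (B,R)

(A,P): not NE [P1→B gives 2>0]
(A,Q): not NE [P2→P gives 10>7]
(A,R): not NE [P1→B gives 6>1; P2→P gives 10>4]
(A,S): not NE [P2→P gives 10>4]
(B,P): not NE [P2→R gives 6>2]
(B,Q): not NE [P1→A gives 3>0; P2→R gives 6>5]
(B,R): NE
(B,S): not NE [P2→R gives 6>3]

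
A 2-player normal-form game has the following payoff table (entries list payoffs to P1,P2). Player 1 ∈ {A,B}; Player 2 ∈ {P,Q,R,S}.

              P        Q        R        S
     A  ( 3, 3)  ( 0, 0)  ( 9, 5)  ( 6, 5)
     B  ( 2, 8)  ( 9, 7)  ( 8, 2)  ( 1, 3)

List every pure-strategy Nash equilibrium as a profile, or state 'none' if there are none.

(A,P): not NE [P2→S gives 5>3]
(A,Q): not NE [P1→B gives 9>0; P2→S gives 5>0]
(A,R): NE
(A,S): NE
(B,P): not NE [P1→A gives 3>2]
(B,Q): not NE [P2→P gives 8>7]
(B,R): not NE [P1→A gives 9>8; P2→P gives 8>2]
(B,S): not NE [P1→A gives 6>1; P2→P gives 8>3]

NE set: (A,R), (A,S)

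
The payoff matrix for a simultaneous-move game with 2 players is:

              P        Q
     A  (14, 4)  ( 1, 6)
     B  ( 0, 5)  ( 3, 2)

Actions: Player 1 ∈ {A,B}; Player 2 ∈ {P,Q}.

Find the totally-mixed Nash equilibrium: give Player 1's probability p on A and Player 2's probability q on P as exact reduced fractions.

P1 indiff ⇒ q·14+(1-q)·1 = q·0+(1-q)·3 ⇒ q(14) = (1-q)(2) ⇒ q = 1/8
P2 indiff ⇒ p·4+(1-p)·5 = p·6+(1-p)·2 ⇒ p(-2) = (1-p)(-3) ⇒ p = 3/5

(p,q) = (3/5, 1/8)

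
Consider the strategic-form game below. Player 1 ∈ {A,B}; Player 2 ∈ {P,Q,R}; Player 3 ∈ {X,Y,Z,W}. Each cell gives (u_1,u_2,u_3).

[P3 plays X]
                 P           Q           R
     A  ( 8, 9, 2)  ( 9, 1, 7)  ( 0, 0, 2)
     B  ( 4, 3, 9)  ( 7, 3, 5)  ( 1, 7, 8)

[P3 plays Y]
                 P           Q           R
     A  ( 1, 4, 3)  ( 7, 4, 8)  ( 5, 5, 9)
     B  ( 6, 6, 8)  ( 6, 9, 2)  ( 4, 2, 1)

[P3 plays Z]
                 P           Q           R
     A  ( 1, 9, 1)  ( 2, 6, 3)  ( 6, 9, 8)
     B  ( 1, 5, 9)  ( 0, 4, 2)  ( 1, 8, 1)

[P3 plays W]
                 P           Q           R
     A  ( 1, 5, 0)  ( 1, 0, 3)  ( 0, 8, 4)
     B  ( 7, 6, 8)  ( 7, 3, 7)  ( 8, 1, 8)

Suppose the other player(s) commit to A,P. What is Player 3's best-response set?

argmax u_3 = {Y}

u_3(X vs A,P) = 2
u_3(Y vs A,P) = 3
u_3(Z vs A,P) = 1
u_3(W vs A,P) = 0
max payoff 3 at {Y}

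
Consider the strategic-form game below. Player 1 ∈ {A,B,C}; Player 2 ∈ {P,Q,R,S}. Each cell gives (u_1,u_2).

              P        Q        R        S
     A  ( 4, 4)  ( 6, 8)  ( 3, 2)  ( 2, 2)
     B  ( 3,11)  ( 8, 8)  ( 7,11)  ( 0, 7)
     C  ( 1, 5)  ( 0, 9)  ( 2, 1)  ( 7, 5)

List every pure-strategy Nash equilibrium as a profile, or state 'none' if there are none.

NE set: (B,R)

(A,P): not NE [P2→Q gives 8>4]
(A,Q): not NE [P1→B gives 8>6]
(A,R): not NE [P1→B gives 7>3; P2→Q gives 8>2]
(A,S): not NE [P1→C gives 7>2; P2→Q gives 8>2]
(B,P): not NE [P1→A gives 4>3]
(B,Q): not NE [P2→R gives 11>8]
(B,R): NE
(B,S): not NE [P1→C gives 7>0; P2→R gives 11>7]
(C,P): not NE [P1→A gives 4>1; P2→Q gives 9>5]
(C,Q): not NE [P1→B gives 8>0]
(C,R): not NE [P1→B gives 7>2; P2→Q gives 9>1]
(C,S): not NE [P2→Q gives 9>5]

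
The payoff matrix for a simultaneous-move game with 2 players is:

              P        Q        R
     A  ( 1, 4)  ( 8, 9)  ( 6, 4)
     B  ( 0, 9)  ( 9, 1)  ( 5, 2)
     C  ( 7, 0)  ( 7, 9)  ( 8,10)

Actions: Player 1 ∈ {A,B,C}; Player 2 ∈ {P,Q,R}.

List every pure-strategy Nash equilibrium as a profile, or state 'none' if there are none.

PSNE = {(C,R)}

(A,P): not NE [P1→C gives 7>1; P2→Q gives 9>4]
(A,Q): not NE [P1→B gives 9>8]
(A,R): not NE [P1→C gives 8>6; P2→Q gives 9>4]
(B,P): not NE [P1→C gives 7>0]
(B,Q): not NE [P2→P gives 9>1]
(B,R): not NE [P1→C gives 8>5; P2→P gives 9>2]
(C,P): not NE [P2→R gives 10>0]
(C,Q): not NE [P1→B gives 9>7; P2→R gives 10>9]
(C,R): NE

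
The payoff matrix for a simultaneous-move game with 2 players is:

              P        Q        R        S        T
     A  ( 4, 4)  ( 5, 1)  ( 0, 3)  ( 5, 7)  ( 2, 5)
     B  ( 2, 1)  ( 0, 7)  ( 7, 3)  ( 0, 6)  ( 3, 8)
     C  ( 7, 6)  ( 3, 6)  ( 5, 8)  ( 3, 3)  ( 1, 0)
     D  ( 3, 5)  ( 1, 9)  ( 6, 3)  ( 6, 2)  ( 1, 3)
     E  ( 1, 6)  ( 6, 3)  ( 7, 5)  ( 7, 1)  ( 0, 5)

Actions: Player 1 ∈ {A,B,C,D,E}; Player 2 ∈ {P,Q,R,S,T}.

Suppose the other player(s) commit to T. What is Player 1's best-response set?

u_1(A vs T) = 2
u_1(B vs T) = 3
u_1(C vs T) = 1
u_1(D vs T) = 1
u_1(E vs T) = 0
max payoff 3 at {B}

BR_1 = {B}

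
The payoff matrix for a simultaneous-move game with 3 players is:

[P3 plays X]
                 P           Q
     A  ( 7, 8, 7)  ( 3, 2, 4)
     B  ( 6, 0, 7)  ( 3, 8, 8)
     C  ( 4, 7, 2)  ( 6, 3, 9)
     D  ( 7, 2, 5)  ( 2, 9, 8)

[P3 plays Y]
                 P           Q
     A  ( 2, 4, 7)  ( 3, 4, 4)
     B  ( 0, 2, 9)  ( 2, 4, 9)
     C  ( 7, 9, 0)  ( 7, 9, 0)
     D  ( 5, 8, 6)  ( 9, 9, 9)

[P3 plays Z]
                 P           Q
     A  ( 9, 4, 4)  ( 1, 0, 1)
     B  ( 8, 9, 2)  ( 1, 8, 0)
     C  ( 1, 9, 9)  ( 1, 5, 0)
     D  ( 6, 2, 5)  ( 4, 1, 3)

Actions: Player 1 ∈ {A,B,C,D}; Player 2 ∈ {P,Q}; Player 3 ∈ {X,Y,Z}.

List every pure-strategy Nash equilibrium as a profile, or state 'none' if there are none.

(A,P,X): NE
(A,P,Y): not NE [P1→C gives 7>2]
(A,P,Z): not NE [P3→Y gives 7>4]
(A,Q,X): not NE [P1→C gives 6>3; P2→P gives 8>2]
(A,Q,Y): not NE [P1→D gives 9>3]
(A,Q,Z): not NE [P1→D gives 4>1; P2→P gives 4>0; P3→Y gives 4>1]
(B,P,X): not NE [P1→D gives 7>6; P2→Q gives 8>0; P3→Y gives 9>7]
(B,P,Y): not NE [P1→C gives 7>0; P2→Q gives 4>2]
(B,P,Z): not NE [P1→A gives 9>8; P3→Y gives 9>2]
(B,Q,X): not NE [P1→C gives 6>3; P3→Y gives 9>8]
(B,Q,Y): not NE [P1→D gives 9>2]
(B,Q,Z): not NE [P1→D gives 4>1; P2→P gives 9>8; P3→Y gives 9>0]
(C,P,X): not NE [P1→D gives 7>4; P3→Z gives 9>2]
(C,P,Y): not NE [P3→Z gives 9>0]
(C,P,Z): not NE [P1→A gives 9>1]
(C,Q,X): not NE [P2→P gives 7>3]
(C,Q,Y): not NE [P1→D gives 9>7; P3→X gives 9>0]
(C,Q,Z): not NE [P1→D gives 4>1; P2→P gives 9>5; P3→X gives 9>0]
(D,P,X): not NE [P2→Q gives 9>2; P3→Y gives 6>5]
(D,P,Y): not NE [P1→C gives 7>5; P2→Q gives 9>8]
(D,P,Z): not NE [P1→A gives 9>6; P3→Y gives 6>5]
(D,Q,X): not NE [P1→C gives 6>2; P3→Y gives 9>8]
(D,Q,Y): NE
(D,Q,Z): not NE [P2→P gives 2>1; P3→Y gives 9>3]

Nash profiles: (A,P,X), (D,Q,Y)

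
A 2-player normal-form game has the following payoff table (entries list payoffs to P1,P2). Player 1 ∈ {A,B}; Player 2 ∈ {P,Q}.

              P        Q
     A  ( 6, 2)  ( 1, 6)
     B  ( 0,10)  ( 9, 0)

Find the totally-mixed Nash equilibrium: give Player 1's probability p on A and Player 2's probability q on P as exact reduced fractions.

P1 indiff ⇒ q·6+(1-q)·1 = q·0+(1-q)·9 ⇒ q(6) = (1-q)(8) ⇒ q = 4/7
P2 indiff ⇒ p·2+(1-p)·10 = p·6+(1-p)·0 ⇒ p(-4) = (1-p)(-10) ⇒ p = 5/7

(p,q) = (5/7, 4/7)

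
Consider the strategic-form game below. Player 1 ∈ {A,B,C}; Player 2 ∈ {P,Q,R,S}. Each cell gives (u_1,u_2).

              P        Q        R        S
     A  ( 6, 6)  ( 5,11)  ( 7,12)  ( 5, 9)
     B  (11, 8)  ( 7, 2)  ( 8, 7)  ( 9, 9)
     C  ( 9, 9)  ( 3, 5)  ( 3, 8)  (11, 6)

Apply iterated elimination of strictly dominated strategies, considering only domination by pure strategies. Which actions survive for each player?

P1 drop A (B beats it: P:11>6 Q:7>5 R:8>7 S:9>5)
P2 drop Q (P beats it: B:8>2 C:9>5)
P2 drop R (P beats it: B:8>7 C:9>8)
P1→{B,C} P2→{P,S}

Survivors P1:{B,C} P2:{P,S}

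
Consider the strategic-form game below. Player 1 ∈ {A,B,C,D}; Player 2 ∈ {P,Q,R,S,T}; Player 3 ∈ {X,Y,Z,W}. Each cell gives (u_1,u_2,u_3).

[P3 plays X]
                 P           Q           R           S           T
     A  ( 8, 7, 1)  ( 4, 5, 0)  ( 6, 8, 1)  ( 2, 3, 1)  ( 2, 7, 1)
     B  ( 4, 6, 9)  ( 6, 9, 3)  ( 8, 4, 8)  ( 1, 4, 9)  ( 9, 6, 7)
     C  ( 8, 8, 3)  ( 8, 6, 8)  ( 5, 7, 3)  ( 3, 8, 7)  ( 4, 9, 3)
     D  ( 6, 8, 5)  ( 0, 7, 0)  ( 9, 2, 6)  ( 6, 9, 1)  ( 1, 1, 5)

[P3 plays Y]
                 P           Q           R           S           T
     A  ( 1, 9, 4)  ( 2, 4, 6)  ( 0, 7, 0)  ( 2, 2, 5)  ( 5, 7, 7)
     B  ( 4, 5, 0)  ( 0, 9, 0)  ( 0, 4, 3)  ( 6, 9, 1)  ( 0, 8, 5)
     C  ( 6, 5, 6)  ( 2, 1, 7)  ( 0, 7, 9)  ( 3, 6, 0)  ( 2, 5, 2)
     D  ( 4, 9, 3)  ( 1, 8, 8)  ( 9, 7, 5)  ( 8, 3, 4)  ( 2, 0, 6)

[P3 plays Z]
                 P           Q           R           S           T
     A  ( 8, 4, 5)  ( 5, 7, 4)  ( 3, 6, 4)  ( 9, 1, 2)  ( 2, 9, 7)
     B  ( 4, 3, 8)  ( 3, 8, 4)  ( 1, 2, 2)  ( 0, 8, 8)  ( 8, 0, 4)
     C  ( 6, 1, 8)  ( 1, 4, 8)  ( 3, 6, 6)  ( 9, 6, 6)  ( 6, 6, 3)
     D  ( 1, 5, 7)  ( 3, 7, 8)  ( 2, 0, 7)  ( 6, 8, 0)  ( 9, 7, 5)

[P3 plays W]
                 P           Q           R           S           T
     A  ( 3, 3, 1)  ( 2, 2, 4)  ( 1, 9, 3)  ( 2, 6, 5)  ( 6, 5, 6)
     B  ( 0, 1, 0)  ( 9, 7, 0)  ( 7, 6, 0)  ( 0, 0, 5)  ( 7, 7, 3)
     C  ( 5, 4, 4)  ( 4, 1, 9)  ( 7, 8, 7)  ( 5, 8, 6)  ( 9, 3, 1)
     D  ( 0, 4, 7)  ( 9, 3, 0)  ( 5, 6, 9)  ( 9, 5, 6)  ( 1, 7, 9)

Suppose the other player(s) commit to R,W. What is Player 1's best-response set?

u_1(A vs R,W) = 1
u_1(B vs R,W) = 7
u_1(C vs R,W) = 7
u_1(D vs R,W) = 5
max payoff 7 at {B,C}

BR_1 = {B,C}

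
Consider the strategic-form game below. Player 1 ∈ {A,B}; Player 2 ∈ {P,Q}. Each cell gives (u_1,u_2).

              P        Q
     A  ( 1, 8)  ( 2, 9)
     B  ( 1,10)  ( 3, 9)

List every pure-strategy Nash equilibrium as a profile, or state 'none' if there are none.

PSNE = {(B,P)}

(A,P): not NE [P2→Q gives 9>8]
(A,Q): not NE [P1→B gives 3>2]
(B,P): NE
(B,Q): not NE [P2→P gives 10>9]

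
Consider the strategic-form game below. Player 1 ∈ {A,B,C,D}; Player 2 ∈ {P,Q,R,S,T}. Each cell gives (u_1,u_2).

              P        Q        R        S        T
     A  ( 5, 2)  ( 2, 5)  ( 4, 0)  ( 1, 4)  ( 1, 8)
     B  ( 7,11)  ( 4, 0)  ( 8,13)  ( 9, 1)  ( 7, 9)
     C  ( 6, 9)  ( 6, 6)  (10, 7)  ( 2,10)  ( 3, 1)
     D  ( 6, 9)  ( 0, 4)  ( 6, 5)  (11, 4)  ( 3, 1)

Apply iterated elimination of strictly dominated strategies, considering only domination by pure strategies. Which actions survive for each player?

IESDS → P1:{B,C,D} P2:{P,R,S}

P1 drop A (B beats it: P:7>5 Q:4>2 R:8>4 S:9>1 T:7>1)
P2 drop Q (P beats it: B:11>0 C:9>6 D:9>4)
P2 drop T (P beats it: B:11>9 C:9>1 D:9>1)
P1→{B,C,D} P2→{P,R,S}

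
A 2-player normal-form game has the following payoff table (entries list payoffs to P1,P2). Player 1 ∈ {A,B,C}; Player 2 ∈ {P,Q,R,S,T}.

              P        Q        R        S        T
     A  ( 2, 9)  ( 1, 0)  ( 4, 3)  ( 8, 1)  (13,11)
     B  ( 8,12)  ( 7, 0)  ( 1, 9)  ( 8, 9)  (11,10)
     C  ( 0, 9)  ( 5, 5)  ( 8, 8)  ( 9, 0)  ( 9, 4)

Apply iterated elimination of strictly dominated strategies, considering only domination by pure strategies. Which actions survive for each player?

Survivors P1:{A,B} P2:{P,T}

P2 drop Q (P beats it: A:9>0 B:12>0 C:9>5)
P2 drop R (P beats it: A:9>3 B:12>9 C:9>8)
P2 drop S (P beats it: A:9>1 B:12>9 C:9>0)
P1 drop C (A beats it: P:2>0 T:13>9)
P1→{A,B} P2→{P,T}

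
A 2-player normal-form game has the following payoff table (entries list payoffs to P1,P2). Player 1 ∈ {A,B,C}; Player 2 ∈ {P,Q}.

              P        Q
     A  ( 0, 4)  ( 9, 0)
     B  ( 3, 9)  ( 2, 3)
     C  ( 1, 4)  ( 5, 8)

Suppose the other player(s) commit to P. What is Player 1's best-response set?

BR_1 = {B}

u_1(A vs P) = 0
u_1(B vs P) = 3
u_1(C vs P) = 1
max payoff 3 at {B}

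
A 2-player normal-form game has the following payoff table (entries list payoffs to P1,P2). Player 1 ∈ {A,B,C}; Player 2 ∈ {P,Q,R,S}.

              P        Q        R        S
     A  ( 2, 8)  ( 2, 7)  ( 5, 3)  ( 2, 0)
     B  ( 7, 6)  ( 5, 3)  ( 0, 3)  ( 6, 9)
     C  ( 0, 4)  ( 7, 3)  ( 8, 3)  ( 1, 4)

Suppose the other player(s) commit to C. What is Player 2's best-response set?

argmax u_2 = {P,S}

u_2(P vs C) = 4
u_2(Q vs C) = 3
u_2(R vs C) = 3
u_2(S vs C) = 4
max payoff 4 at {P,S}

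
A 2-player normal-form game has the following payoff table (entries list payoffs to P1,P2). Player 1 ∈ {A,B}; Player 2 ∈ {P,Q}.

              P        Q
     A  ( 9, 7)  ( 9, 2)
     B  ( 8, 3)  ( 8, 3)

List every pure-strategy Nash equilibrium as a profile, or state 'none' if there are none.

(A,P): NE
(A,Q): not NE [P2→P gives 7>2]
(B,P): not NE [P1→A gives 9>8]
(B,Q): not NE [P1→A gives 9>8]

NE set: (A,P)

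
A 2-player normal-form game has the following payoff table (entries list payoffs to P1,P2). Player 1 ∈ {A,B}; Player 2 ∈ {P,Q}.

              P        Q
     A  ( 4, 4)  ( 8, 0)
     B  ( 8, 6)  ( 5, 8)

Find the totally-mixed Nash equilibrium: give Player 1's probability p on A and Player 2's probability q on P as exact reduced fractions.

(p,q) = (1/3, 3/7)

P1 indiff ⇒ q·4+(1-q)·8 = q·8+(1-q)·5 ⇒ q(-4) = (1-q)(-3) ⇒ q = 3/7
P2 indiff ⇒ p·4+(1-p)·6 = p·0+(1-p)·8 ⇒ p(4) = (1-p)(2) ⇒ p = 1/3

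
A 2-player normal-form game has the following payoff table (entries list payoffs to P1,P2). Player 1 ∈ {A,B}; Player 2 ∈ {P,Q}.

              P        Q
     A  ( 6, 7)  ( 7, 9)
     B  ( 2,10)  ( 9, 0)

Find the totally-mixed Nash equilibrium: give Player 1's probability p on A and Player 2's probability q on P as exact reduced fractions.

P1 indiff ⇒ q·6+(1-q)·7 = q·2+(1-q)·9 ⇒ q(4) = (1-q)(2) ⇒ q = 1/3
P2 indiff ⇒ p·7+(1-p)·10 = p·9+(1-p)·0 ⇒ p(-2) = (1-p)(-10) ⇒ p = 5/6

(p,q) = (5/6, 1/3)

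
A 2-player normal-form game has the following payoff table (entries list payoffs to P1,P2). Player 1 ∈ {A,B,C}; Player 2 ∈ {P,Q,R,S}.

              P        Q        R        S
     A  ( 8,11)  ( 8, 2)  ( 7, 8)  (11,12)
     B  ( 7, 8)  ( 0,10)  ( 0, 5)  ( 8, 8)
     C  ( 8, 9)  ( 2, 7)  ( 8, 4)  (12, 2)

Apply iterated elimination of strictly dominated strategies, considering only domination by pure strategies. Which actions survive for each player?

P1 drop B (A beats it: P:8>7 Q:8>0 R:7>0 S:11>8)
P2 drop Q (P beats it: A:11>2 C:9>7)
P2 drop R (P beats it: A:11>8 C:9>4)
P1→{A,C} P2→{P,S}

Survivors P1:{A,C} P2:{P,S}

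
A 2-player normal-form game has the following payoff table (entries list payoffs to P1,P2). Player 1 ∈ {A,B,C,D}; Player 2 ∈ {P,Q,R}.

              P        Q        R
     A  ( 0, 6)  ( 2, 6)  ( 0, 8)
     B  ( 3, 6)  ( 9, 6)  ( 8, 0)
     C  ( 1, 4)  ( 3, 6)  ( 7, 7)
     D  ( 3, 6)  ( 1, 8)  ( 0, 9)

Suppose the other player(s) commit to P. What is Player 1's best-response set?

P1 best: {B,D}

u_1(A vs P) = 0
u_1(B vs P) = 3
u_1(C vs P) = 1
u_1(D vs P) = 3
max payoff 3 at {B,D}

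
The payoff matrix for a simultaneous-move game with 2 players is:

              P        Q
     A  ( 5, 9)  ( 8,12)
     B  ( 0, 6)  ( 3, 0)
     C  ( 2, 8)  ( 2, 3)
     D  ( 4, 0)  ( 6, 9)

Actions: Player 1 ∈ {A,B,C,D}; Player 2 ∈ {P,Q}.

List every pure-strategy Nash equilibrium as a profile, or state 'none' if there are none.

NE set: (A,Q)

(A,P): not NE [P2→Q gives 12>9]
(A,Q): NE
(B,P): not NE [P1→A gives 5>0]
(B,Q): not NE [P1→A gives 8>3; P2→P gives 6>0]
(C,P): not NE [P1→A gives 5>2]
(C,Q): not NE [P1→A gives 8>2; P2→P gives 8>3]
(D,P): not NE [P1→A gives 5>4; P2→Q gives 9>0]
(D,Q): not NE [P1→A gives 8>6]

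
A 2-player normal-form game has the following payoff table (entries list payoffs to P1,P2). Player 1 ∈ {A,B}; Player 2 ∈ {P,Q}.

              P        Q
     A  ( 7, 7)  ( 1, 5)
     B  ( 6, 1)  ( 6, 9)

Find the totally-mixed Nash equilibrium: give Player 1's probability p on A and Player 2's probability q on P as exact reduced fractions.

P1 indiff ⇒ q·7+(1-q)·1 = q·6+(1-q)·6 ⇒ q(1) = (1-q)(5) ⇒ q = 5/6
P2 indiff ⇒ p·7+(1-p)·1 = p·5+(1-p)·9 ⇒ p(2) = (1-p)(8) ⇒ p = 4/5

p=4/5, q=5/6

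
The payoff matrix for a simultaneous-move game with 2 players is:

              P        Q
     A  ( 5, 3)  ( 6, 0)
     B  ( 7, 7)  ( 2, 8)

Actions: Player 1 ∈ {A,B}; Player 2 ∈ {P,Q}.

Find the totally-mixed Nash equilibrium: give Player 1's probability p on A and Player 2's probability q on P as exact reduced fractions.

P1 mixes 1/4 on A; P2 mixes 2/3 on P

P1 indiff ⇒ q·5+(1-q)·6 = q·7+(1-q)·2 ⇒ q(-2) = (1-q)(-4) ⇒ q = 2/3
P2 indiff ⇒ p·3+(1-p)·7 = p·0+(1-p)·8 ⇒ p(3) = (1-p)(1) ⇒ p = 1/4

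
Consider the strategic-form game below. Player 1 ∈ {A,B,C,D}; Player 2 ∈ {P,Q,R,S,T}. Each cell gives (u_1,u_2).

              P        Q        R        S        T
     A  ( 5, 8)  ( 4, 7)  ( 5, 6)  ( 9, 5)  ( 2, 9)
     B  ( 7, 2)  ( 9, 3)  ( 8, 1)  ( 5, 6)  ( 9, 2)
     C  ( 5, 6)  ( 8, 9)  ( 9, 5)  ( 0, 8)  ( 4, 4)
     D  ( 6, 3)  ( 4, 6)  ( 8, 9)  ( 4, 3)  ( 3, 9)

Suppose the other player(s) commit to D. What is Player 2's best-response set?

u_2(P vs D) = 3
u_2(Q vs D) = 6
u_2(R vs D) = 9
u_2(S vs D) = 3
u_2(T vs D) = 9
max payoff 9 at {R,T}

argmax u_2 = {R,T}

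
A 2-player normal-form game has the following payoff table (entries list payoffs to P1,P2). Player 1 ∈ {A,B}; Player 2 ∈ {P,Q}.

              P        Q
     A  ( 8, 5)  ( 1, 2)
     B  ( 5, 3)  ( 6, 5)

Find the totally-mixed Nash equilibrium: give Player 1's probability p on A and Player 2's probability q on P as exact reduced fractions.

P1 mixes 2/5 on A; P2 mixes 5/8 on P

P1 indiff ⇒ q·8+(1-q)·1 = q·5+(1-q)·6 ⇒ q(3) = (1-q)(5) ⇒ q = 5/8
P2 indiff ⇒ p·5+(1-p)·3 = p·2+(1-p)·5 ⇒ p(3) = (1-p)(2) ⇒ p = 2/5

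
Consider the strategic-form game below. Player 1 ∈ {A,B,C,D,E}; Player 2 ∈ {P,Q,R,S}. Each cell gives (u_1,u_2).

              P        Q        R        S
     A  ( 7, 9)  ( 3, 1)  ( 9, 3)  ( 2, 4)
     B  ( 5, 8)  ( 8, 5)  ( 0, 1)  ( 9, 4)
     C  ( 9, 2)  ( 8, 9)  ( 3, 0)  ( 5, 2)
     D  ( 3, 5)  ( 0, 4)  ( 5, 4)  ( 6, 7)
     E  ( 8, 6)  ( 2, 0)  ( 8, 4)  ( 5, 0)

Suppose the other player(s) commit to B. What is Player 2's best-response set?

argmax u_2 = {P}

u_2(P vs B) = 8
u_2(Q vs B) = 5
u_2(R vs B) = 1
u_2(S vs B) = 4
max payoff 8 at {P}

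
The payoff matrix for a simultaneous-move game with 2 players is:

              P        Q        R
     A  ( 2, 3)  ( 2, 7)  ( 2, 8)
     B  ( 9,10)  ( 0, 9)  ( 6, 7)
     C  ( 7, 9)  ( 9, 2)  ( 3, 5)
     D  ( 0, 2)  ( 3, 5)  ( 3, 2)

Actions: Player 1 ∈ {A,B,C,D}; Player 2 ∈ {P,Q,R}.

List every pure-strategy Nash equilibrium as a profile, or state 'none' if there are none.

PSNE = {(B,P)}

(A,P): not NE [P1→B gives 9>2; P2→R gives 8>3]
(A,Q): not NE [P1→C gives 9>2; P2→R gives 8>7]
(A,R): not NE [P1→B gives 6>2]
(B,P): NE
(B,Q): not NE [P1→C gives 9>0; P2→P gives 10>9]
(B,R): not NE [P2→P gives 10>7]
(C,P): not NE [P1→B gives 9>7]
(C,Q): not NE [P2→P gives 9>2]
(C,R): not NE [P1→B gives 6>3; P2→P gives 9>5]
(D,P): not NE [P1→B gives 9>0; P2→Q gives 5>2]
(D,Q): not NE [P1→C gives 9>3]
(D,R): not NE [P1→B gives 6>3; P2→Q gives 5>2]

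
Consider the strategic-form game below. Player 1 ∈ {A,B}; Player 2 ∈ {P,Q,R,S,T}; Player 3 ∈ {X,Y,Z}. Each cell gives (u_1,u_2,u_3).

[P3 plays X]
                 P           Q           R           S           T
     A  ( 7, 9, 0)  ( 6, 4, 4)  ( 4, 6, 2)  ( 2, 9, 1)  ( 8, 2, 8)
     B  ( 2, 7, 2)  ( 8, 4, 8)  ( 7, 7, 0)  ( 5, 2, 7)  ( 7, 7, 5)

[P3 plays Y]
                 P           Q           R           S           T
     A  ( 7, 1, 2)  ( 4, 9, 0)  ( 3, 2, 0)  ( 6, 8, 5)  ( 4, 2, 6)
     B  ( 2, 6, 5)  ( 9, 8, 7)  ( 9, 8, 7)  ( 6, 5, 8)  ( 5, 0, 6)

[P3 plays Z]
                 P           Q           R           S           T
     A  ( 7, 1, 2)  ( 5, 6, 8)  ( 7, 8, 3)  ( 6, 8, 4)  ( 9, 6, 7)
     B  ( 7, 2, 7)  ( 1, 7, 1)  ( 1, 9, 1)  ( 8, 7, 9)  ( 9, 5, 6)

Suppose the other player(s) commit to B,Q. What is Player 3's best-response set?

u_3(X vs B,Q) = 8
u_3(Y vs B,Q) = 7
u_3(Z vs B,Q) = 1
max payoff 8 at {X}

argmax u_3 = {X}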